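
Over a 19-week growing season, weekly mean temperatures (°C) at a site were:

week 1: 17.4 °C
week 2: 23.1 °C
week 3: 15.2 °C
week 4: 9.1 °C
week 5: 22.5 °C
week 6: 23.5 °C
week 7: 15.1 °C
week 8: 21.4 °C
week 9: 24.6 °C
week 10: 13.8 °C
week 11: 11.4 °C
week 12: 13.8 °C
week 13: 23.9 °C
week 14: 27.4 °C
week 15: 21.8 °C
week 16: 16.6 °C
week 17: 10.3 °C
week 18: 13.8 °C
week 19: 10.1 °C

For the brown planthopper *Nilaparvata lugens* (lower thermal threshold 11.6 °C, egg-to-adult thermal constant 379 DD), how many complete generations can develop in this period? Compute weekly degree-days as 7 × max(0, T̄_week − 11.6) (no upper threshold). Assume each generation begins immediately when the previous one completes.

2 generations

Weekly DD (7 × max(0, T̄ − 11.6)): 40.6, 80.5, 25.2, 0.0, 76.3, 83.3, 24.5, 68.6, 91.0, 15.4, 0.0, 15.4, 86.1, 110.6, 71.4, 35.0, 0.0, 15.4, 0.0.
Season total = 839.3 DD.
Complete generations = ⌊839.3 / 379⌋ = 2.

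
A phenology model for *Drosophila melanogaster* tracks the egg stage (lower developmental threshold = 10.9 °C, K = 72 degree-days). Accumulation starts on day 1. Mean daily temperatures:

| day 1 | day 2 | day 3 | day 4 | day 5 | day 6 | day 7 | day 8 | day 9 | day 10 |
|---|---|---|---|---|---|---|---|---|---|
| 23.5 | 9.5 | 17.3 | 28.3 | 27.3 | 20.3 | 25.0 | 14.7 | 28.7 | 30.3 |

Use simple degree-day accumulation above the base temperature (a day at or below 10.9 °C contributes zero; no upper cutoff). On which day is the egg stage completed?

Daily DD above 10.9 °C: 12.6, 0.0, 6.4, 17.4, 16.4, 9.4, 14.1, 3.8, 17.8, 19.4.
Cumulative: 12.6, 12.6, 19.0, 36.4, 52.8, 62.2, 76.3, 80.1, 97.9, 117.3.
The total first reaches 72 DD on day 7.

day 7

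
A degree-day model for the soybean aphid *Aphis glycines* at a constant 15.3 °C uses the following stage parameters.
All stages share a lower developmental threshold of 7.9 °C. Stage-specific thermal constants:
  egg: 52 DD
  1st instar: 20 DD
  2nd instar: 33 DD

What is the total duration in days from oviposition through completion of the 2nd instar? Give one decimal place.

Daily accumulation at 15.3 °C = 15.3 − 7.9 = 7.4 DD/day.
Total K = 52 + 20 + 33 = 105 DD.
Total duration = 105 / 7.4 = 14.189 ≈ 14.2 days.

14.2 days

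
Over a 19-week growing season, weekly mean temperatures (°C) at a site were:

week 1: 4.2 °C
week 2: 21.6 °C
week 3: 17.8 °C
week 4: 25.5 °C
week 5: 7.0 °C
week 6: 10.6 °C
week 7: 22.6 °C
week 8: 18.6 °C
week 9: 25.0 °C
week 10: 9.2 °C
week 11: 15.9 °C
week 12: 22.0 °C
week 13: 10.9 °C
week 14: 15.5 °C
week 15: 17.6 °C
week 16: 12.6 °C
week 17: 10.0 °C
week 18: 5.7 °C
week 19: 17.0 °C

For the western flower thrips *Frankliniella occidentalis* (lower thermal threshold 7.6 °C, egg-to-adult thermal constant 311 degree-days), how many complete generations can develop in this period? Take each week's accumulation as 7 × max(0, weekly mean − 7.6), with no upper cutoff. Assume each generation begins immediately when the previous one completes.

3 generations

Weekly DD (7 × max(0, T̄ − 7.6)): 0.0, 98.0, 71.4, 125.3, 0.0, 21.0, 105.0, 77.0, 121.8, 11.2, 58.1, 100.8, 23.1, 55.3, 70.0, 35.0, 16.8, 0.0, 65.8.
Season total = 1055.6 DD.
Complete generations = ⌊1055.6 / 311⌋ = 3.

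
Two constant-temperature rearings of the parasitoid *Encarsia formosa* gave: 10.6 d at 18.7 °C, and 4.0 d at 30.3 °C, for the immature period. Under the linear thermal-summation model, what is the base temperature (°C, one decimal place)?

Under the model K = D·(T − T_b), so D₁·(T₁ − T_b) = D₂·(T₂ − T_b).
10.6·(18.7 − T_b) = 4.0·(30.3 − T_b)
T_b = (10.6·18.7 − 4.0·30.3) / (10.6 − 4.0) = 77.02 / 6.6 = 11.670 °C ≈ 11.7 °C.

11.7 °C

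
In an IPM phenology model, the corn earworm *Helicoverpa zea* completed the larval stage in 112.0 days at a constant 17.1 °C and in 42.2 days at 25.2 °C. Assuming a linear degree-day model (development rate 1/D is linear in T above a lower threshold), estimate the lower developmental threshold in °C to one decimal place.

12.2 °C

Under the model K = D·(T − T_b), so D₁·(T₁ − T_b) = D₂·(T₂ − T_b).
112.0·(17.1 − T_b) = 42.2·(25.2 − T_b)
T_b = (112.0·17.1 − 42.2·25.2) / (112.0 − 42.2) = 851.76 / 69.8 = 12.203 °C ≈ 12.2 °C.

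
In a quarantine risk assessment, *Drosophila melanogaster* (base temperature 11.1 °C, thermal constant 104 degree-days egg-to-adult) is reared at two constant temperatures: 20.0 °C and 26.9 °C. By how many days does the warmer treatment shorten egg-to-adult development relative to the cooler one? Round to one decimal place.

At 20.0 °C: 104 / (20.0 − 11.1) = 104 / 8.9 = 11.685 d.
At 26.9 °C: 104 / (26.9 − 11.1) = 104 / 15.8 = 6.582 d.
Difference = |11.685 − 6.582| = 5.103 ≈ 5.1 days.

5.1 days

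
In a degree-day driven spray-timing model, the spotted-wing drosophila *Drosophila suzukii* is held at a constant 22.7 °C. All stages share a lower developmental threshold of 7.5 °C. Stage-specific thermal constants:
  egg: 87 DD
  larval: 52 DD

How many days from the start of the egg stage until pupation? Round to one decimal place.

9.1 days

Daily accumulation at 22.7 °C = 22.7 − 7.5 = 15.2 DD/day.
Total K = 87 + 52 = 139 DD.
Total duration = 139 / 15.2 = 9.145 ≈ 9.1 days.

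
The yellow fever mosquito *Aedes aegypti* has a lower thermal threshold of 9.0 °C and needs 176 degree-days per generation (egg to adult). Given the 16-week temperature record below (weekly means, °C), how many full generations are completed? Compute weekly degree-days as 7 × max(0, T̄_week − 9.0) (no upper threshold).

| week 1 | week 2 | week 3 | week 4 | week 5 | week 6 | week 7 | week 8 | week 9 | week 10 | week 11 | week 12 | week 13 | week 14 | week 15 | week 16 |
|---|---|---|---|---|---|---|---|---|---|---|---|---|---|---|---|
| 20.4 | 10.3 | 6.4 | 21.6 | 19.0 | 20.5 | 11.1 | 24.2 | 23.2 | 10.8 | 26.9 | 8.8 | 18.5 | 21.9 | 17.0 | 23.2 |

Weekly DD (7 × max(0, T̄ − 9.0)): 79.8, 9.1, 0.0, 88.2, 70.0, 80.5, 14.7, 106.4, 99.4, 12.6, 125.3, 0.0, 66.5, 90.3, 56.0, 99.4.
Season total = 998.2 DD.
Complete generations = ⌊998.2 / 176⌋ = 5.

5 generations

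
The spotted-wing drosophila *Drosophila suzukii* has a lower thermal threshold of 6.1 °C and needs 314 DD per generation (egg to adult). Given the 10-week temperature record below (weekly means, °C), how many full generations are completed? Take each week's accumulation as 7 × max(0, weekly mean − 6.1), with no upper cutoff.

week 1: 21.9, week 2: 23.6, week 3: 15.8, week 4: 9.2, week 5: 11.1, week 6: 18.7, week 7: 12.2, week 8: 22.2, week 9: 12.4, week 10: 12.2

2 generations

Weekly DD (7 × max(0, T̄ − 6.1)): 110.6, 122.5, 67.9, 21.7, 35.0, 88.2, 42.7, 112.7, 44.1, 42.7.
Season total = 688.1 DD.
Complete generations = ⌊688.1 / 314⌋ = 2.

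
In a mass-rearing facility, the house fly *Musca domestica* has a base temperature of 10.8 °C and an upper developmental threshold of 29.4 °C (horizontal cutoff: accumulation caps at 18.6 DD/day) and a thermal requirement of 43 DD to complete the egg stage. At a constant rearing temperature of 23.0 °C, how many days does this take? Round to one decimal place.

Daily accumulation = 23.0 − 10.8 = 12.2 DD/day.
Duration = 43 / 12.2 = 3.525 ≈ 3.5 days.

3.5 days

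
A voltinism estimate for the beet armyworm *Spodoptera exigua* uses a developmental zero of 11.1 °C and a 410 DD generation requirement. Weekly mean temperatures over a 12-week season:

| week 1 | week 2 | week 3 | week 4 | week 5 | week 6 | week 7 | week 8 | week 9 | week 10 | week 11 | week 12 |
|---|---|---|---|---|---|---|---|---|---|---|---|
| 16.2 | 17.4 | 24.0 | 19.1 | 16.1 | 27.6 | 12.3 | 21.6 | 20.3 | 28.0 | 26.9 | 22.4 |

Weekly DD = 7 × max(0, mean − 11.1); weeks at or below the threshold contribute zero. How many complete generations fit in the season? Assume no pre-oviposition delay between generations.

2 generations

Weekly DD (7 × max(0, T̄ − 11.1)): 35.7, 44.1, 90.3, 56.0, 35.0, 115.5, 8.4, 73.5, 64.4, 118.3, 110.6, 79.1.
Season total = 830.9 DD.
Complete generations = ⌊830.9 / 410⌋ = 2.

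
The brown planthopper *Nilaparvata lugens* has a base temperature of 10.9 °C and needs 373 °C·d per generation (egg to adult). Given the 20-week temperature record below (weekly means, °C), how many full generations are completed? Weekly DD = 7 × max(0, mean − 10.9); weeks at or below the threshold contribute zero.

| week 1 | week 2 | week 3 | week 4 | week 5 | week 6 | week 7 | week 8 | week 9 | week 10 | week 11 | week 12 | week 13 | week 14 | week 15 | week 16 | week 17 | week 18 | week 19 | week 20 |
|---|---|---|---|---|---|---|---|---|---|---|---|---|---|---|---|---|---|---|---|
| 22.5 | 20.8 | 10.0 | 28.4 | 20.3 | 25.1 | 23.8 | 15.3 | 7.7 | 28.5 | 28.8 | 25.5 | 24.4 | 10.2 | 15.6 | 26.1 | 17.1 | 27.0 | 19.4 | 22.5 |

Weekly DD (7 × max(0, T̄ − 10.9)): 81.2, 69.3, 0.0, 122.5, 65.8, 99.4, 90.3, 30.8, 0.0, 123.2, 125.3, 102.2, 94.5, 0.0, 32.9, 106.4, 43.4, 112.7, 59.5, 81.2.
Season total = 1440.6 DD.
Complete generations = ⌊1440.6 / 373⌋ = 3.

3 generations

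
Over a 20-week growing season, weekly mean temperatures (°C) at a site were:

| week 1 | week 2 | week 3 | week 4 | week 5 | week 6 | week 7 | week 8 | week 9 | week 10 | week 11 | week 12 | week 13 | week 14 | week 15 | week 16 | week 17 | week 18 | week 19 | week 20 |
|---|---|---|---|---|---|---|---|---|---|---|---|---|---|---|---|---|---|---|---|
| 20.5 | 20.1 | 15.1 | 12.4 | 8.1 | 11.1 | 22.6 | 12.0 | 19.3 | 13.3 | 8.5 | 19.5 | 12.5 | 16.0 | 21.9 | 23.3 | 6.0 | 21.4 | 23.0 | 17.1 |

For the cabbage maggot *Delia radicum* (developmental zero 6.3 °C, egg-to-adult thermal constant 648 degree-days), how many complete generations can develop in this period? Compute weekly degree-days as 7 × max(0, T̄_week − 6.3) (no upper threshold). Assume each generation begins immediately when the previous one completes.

Weekly DD (7 × max(0, T̄ − 6.3)): 99.4, 96.6, 61.6, 42.7, 12.6, 33.6, 114.1, 39.9, 91.0, 49.0, 15.4, 92.4, 43.4, 67.9, 109.2, 119.0, 0.0, 105.7, 116.9, 75.6.
Season total = 1386.0 DD.
Complete generations = ⌊1386.0 / 648⌋ = 2.

2 generations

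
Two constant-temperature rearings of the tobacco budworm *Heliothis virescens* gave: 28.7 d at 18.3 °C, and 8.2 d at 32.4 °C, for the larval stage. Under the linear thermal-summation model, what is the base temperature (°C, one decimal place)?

Equal thermal constants: D₁(T₁ − T_b) = D₂(T₂ − T_b).
28.7·(18.3 − T_b) = 8.2·(32.4 − T_b)
T_b = (28.7·18.3 − 8.2·32.4) / (28.7 − 8.2) = 259.53 / 20.5 = 12.660 °C ≈ 12.7 °C.

12.7 °C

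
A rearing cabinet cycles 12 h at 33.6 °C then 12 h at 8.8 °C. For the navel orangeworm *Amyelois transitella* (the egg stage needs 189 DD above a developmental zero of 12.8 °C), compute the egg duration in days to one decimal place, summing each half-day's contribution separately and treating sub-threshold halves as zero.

Day half: max(0, 33.6 − 12.8) × 0.5 = 20.8 × 0.5 = 10.40 DD.
Night half: max(0, 8.8 − 12.8) × 0.5 = 0.0 × 0.5 = 0.00 DD.
Per 24 h: 10.40 DD/day.
Duration = 189 / 10.40 = 18.173 ≈ 18.2 days.

18.2 days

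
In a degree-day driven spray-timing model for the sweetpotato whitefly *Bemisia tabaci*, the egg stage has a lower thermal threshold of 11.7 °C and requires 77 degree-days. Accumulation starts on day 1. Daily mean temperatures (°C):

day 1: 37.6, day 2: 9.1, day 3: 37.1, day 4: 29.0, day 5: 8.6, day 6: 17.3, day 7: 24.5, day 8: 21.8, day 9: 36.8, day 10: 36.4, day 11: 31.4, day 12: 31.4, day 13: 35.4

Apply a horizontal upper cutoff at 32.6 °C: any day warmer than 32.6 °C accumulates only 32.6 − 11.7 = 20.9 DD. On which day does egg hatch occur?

Daily DD above 11.7 °C (capped at 20.9): 20.9, 0.0, 20.9, 17.3, 0.0, 5.6, 12.8, 10.1, 20.9, 20.9, 19.7, 19.7, 20.9.
Cumulative: 20.9, 20.9, 41.8, 59.1, 59.1, 64.7, 77.5, 87.6, 108.5, 129.4, 149.1, 168.8, 189.7.
The total first reaches 77 DD on day 7.

day 7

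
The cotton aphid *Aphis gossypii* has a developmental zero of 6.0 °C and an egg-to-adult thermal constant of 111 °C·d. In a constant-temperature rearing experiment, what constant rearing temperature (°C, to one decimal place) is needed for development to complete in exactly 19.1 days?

11.8 °C

Required daily accumulation = 111 / 19.1 = 5.812 DD/day.
T = T_base + 5.812 = 6.0 + 5.812 = 11.812 ≈ 11.8 °C.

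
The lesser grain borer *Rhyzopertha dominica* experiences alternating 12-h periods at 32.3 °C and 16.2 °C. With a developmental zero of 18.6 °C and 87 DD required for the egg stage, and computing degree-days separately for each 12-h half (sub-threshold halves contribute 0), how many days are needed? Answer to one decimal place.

12.7 days

Day half: max(0, 32.3 − 18.6) × 0.5 = 13.7 × 0.5 = 6.85 DD.
Night half: max(0, 16.2 − 18.6) × 0.5 = 0.0 × 0.5 = 0.00 DD.
Per 24 h: 6.85 DD/day.
Duration = 87 / 6.85 = 12.701 ≈ 12.7 days.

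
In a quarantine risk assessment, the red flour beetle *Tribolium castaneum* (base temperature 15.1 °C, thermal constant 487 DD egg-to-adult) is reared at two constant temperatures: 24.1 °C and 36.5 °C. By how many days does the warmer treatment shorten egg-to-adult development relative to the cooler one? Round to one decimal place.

31.4 days

At 24.1 °C: 487 / (24.1 − 15.1) = 487 / 9.0 = 54.111 d.
At 36.5 °C: 487 / (36.5 − 15.1) = 487 / 21.4 = 22.757 d.
Difference = |54.111 − 22.757| = 31.354 ≈ 31.4 days.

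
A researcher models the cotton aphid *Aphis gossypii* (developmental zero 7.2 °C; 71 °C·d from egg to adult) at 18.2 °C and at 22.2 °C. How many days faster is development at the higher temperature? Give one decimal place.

At 18.2 °C: 71 / (18.2 − 7.2) = 71 / 11.0 = 6.455 d.
At 22.2 °C: 71 / (22.2 − 7.2) = 71 / 15.0 = 4.733 d.
Difference = |6.455 − 4.733| = 1.721 ≈ 1.7 days.

1.7 days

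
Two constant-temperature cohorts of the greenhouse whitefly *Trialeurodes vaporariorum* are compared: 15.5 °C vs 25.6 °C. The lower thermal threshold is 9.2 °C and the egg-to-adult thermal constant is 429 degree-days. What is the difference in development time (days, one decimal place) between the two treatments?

41.9 days

At 15.5 °C: 429 / (15.5 − 9.2) = 429 / 6.3 = 68.095 d.
At 25.6 °C: 429 / (25.6 − 9.2) = 429 / 16.4 = 26.159 d.
Difference = |68.095 − 26.159| = 41.937 ≈ 41.9 days.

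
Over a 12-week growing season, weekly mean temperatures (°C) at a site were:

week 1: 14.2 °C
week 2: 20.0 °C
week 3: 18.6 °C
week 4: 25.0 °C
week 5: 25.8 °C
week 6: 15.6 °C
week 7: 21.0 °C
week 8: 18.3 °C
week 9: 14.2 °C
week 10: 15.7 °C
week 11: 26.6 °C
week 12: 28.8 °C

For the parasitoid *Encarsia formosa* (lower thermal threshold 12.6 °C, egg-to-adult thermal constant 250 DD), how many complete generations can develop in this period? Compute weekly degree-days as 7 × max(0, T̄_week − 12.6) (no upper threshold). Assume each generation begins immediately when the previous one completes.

Weekly DD (7 × max(0, T̄ − 12.6)): 11.2, 51.8, 42.0, 86.8, 92.4, 21.0, 58.8, 39.9, 11.2, 21.7, 98.0, 113.4.
Season total = 648.2 DD.
Complete generations = ⌊648.2 / 250⌋ = 2.

2 generations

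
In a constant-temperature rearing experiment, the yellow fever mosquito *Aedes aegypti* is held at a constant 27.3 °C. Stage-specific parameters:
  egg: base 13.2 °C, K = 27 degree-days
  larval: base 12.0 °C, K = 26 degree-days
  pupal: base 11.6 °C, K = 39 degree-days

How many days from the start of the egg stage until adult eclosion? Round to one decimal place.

6.1 days

egg: 27 / (27.3 − 13.2) = 27 / 14.1 = 1.915 d.
larval: 26 / (27.3 − 12.0) = 26 / 15.3 = 1.699 d.
pupal: 39 / (27.3 − 11.6) = 39 / 15.7 = 2.484 d.
Sum = 6.098 ≈ 6.1 days.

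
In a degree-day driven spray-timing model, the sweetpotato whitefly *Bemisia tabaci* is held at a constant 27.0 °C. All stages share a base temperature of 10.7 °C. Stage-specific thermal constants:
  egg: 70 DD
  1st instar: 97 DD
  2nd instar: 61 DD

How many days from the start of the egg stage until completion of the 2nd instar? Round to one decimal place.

14.0 days

Daily accumulation at 27.0 °C = 27.0 − 10.7 = 16.3 DD/day.
Total K = 70 + 97 + 61 = 228 DD.
Total duration = 228 / 16.3 = 13.988 ≈ 14.0 days.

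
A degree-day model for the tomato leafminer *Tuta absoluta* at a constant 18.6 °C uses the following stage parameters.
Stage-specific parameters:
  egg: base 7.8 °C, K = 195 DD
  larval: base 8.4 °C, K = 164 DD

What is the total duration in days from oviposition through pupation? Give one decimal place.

egg: 195 / (18.6 − 7.8) = 195 / 10.8 = 18.056 d.
larval: 164 / (18.6 − 8.4) = 164 / 10.2 = 16.078 d.
Sum = 34.134 ≈ 34.1 days.

34.1 days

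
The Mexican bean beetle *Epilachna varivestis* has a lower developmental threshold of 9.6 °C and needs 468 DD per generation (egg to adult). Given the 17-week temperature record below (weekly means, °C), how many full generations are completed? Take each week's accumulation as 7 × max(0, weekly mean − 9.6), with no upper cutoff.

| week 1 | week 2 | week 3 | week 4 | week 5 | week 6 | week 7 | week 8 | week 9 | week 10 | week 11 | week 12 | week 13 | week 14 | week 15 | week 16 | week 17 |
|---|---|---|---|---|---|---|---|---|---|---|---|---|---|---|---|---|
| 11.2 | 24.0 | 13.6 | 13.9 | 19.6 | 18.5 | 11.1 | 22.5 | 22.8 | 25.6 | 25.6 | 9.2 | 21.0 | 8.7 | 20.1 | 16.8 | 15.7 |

Weekly DD (7 × max(0, T̄ − 9.6)): 11.2, 100.8, 28.0, 30.1, 70.0, 62.3, 10.5, 90.3, 92.4, 112.0, 112.0, 0.0, 79.8, 0.0, 73.5, 50.4, 42.7.
Season total = 966.0 DD.
Complete generations = ⌊966.0 / 468⌋ = 2.

2 generations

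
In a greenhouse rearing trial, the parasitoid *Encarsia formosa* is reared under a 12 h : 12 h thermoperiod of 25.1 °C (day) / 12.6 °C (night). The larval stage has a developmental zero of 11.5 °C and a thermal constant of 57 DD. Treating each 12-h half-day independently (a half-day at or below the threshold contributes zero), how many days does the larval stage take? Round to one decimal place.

Day half: max(0, 25.1 − 11.5) × 0.5 = 13.6 × 0.5 = 6.80 DD.
Night half: max(0, 12.6 − 11.5) × 0.5 = 1.1 × 0.5 = 0.55 DD.
Per 24 h: 7.35 DD/day.
Duration = 57 / 7.35 = 7.755 ≈ 7.8 days.

7.8 days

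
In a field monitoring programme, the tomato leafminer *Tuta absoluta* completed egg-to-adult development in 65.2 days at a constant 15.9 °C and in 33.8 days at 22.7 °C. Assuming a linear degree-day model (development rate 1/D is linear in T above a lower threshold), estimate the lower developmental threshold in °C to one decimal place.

Linear rate model ⇒ the product D·(T − T_b) is constant across temperatures.
65.2·(15.9 − T_b) = 33.8·(22.7 − T_b)
T_b = (65.2·15.9 − 33.8·22.7) / (65.2 − 33.8) = 269.42 / 31.4 = 8.580 °C ≈ 8.6 °C.

8.6 °C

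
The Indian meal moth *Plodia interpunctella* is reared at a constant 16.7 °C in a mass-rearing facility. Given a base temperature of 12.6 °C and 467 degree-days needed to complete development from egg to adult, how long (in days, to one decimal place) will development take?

Daily accumulation = 16.7 − 12.6 = 4.1 DD/day.
Duration = 467 / 4.1 = 113.902 ≈ 113.9 days.

113.9 days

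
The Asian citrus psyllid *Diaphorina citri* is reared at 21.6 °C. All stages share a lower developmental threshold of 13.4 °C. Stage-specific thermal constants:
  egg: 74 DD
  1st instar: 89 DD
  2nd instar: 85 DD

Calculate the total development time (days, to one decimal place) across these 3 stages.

Daily accumulation at 21.6 °C = 21.6 − 13.4 = 8.2 DD/day.
Total K = 74 + 89 + 85 = 248 DD.
Total duration = 248 / 8.2 = 30.244 ≈ 30.2 days.

30.2 days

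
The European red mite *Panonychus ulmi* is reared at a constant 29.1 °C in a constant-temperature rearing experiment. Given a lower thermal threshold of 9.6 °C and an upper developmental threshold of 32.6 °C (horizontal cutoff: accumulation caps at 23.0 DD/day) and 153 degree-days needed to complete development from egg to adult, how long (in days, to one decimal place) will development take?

Daily accumulation = 29.1 − 9.6 = 19.5 DD/day.
Duration = 153 / 19.5 = 7.846 ≈ 7.8 days.

7.8 days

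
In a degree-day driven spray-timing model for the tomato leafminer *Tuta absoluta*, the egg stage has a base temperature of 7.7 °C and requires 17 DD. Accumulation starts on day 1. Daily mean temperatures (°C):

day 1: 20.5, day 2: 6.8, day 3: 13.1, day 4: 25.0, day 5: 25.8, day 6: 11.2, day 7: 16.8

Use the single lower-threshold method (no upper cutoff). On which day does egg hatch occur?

day 3

Daily DD above 7.7 °C: 12.8, 0.0, 5.4, 17.3, 18.1, 3.5, 9.1.
Cumulative: 12.8, 12.8, 18.2, 35.5, 53.6, 57.1, 66.2.
The total first reaches 17 DD on day 3.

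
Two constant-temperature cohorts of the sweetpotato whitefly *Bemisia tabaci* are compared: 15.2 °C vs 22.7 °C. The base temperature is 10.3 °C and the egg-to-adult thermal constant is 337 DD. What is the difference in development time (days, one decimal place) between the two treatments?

At 15.2 °C: 337 / (15.2 − 10.3) = 337 / 4.9 = 68.776 d.
At 22.7 °C: 337 / (22.7 − 10.3) = 337 / 12.4 = 27.177 d.
Difference = |68.776 − 27.177| = 41.598 ≈ 41.6 days.

41.6 days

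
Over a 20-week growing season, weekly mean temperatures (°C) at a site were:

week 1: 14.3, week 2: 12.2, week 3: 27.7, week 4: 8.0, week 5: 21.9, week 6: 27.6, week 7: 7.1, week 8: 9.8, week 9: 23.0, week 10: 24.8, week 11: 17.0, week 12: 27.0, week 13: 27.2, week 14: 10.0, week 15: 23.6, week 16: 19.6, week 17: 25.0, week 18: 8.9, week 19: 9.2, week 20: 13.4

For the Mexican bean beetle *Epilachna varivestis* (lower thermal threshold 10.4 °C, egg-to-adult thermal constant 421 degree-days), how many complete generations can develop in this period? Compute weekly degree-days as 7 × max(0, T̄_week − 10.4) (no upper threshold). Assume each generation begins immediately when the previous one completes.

Weekly DD (7 × max(0, T̄ − 10.4)): 27.3, 12.6, 121.1, 0.0, 80.5, 120.4, 0.0, 0.0, 88.2, 100.8, 46.2, 116.2, 117.6, 0.0, 92.4, 64.4, 102.2, 0.0, 0.0, 21.0.
Season total = 1110.9 DD.
Complete generations = ⌊1110.9 / 421⌋ = 2.

2 generations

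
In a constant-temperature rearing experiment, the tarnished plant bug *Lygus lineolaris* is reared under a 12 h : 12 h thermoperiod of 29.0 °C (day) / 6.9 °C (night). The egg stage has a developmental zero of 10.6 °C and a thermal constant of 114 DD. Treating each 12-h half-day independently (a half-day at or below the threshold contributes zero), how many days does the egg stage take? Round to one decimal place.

12.4 days

Day half: max(0, 29.0 − 10.6) × 0.5 = 18.4 × 0.5 = 9.20 DD.
Night half: max(0, 6.9 − 10.6) × 0.5 = 0.0 × 0.5 = 0.00 DD.
Per 24 h: 9.20 DD/day.
Duration = 114 / 9.20 = 12.391 ≈ 12.4 days.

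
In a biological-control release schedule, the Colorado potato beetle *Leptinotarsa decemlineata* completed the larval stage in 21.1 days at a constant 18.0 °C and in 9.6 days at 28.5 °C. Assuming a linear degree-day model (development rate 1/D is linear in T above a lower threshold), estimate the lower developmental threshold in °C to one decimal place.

9.2 °C

Equal thermal constants: D₁(T₁ − T_b) = D₂(T₂ − T_b).
21.1·(18.0 − T_b) = 9.6·(28.5 − T_b)
T_b = (21.1·18.0 − 9.6·28.5) / (21.1 − 9.6) = 106.20 / 11.5 = 9.235 °C ≈ 9.2 °C.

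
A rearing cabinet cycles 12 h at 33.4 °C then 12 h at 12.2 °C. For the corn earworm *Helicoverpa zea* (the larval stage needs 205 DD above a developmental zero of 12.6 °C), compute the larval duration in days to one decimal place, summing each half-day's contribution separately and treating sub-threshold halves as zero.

19.7 days

Day half: max(0, 33.4 − 12.6) × 0.5 = 20.8 × 0.5 = 10.40 DD.
Night half: max(0, 12.2 − 12.6) × 0.5 = 0.0 × 0.5 = 0.00 DD.
Per 24 h: 10.40 DD/day.
Duration = 205 / 10.40 = 19.712 ≈ 19.7 days.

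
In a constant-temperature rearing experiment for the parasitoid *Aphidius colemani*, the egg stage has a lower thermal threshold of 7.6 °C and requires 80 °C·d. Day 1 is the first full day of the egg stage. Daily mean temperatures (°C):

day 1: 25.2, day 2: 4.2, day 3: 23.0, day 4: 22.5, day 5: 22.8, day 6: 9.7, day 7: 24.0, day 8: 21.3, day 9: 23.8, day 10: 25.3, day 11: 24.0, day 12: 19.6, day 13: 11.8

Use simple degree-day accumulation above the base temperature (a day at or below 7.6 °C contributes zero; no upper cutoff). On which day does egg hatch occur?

day 7

Daily DD above 7.6 °C: 17.6, 0.0, 15.4, 14.9, 15.2, 2.1, 16.4, 13.7, 16.2, 17.7, 16.4, 12.0, 4.2.
Cumulative: 17.6, 17.6, 33.0, 47.9, 63.1, 65.2, 81.6, 95.3, 111.5, 129.2, 145.6, 157.6, 161.8.
The total first reaches 80 DD on day 7.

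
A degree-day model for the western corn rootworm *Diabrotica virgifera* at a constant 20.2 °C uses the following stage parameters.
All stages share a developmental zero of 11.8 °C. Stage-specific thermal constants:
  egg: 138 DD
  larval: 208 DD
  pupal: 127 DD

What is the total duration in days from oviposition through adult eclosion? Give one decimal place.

56.3 days

Daily accumulation at 20.2 °C = 20.2 − 11.8 = 8.4 DD/day.
Total K = 138 + 208 + 127 = 473 DD.
Total duration = 473 / 8.4 = 56.310 ≈ 56.3 days.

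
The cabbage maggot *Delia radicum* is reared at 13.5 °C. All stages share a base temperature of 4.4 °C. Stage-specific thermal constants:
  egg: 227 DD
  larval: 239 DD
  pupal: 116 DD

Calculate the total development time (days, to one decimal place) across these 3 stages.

64.0 days

Daily accumulation at 13.5 °C = 13.5 − 4.4 = 9.1 DD/day.
Total K = 227 + 239 + 116 = 582 DD.
Total duration = 582 / 9.1 = 63.956 ≈ 64.0 days.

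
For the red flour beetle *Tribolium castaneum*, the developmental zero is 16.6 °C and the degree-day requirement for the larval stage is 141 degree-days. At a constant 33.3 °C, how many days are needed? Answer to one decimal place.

Daily accumulation = 33.3 − 16.6 = 16.7 DD/day.
Duration = 141 / 16.7 = 8.443 ≈ 8.4 days.

8.4 days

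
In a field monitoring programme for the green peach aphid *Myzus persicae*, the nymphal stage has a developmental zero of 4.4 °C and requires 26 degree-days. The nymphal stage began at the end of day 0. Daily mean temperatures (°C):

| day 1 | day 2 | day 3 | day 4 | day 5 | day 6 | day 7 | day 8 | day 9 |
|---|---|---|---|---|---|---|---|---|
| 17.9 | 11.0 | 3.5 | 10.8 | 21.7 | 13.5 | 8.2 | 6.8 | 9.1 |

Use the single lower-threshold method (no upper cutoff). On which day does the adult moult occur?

day 4

Daily DD above 4.4 °C: 13.5, 6.6, 0.0, 6.4, 17.3, 9.1, 3.8, 2.4, 4.7.
Cumulative: 13.5, 20.1, 20.1, 26.5, 43.8, 52.9, 56.7, 59.1, 63.8.
The total first reaches 26 DD on day 4.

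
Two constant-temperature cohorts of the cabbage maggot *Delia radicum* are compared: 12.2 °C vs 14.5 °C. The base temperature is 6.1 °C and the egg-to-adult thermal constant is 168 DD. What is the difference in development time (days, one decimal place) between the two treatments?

7.5 days

At 12.2 °C: 168 / (12.2 − 6.1) = 168 / 6.1 = 27.541 d.
At 14.5 °C: 168 / (14.5 − 6.1) = 168 / 8.4 = 20.000 d.
Difference = |27.541 − 20.000| = 7.541 ≈ 7.5 days.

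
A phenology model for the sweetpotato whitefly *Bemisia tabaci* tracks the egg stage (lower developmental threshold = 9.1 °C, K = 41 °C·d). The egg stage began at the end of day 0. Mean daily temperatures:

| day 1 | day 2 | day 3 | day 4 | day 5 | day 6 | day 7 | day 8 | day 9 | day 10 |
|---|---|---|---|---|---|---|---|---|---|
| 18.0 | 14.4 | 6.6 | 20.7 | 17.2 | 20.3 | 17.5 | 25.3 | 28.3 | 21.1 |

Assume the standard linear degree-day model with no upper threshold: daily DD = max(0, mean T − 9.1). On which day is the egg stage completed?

day 6

Daily DD above 9.1 °C: 8.9, 5.3, 0.0, 11.6, 8.1, 11.2, 8.4, 16.2, 19.2, 12.0.
Cumulative: 8.9, 14.2, 14.2, 25.8, 33.9, 45.1, 53.5, 69.7, 88.9, 100.9.
The total first reaches 41 DD on day 6.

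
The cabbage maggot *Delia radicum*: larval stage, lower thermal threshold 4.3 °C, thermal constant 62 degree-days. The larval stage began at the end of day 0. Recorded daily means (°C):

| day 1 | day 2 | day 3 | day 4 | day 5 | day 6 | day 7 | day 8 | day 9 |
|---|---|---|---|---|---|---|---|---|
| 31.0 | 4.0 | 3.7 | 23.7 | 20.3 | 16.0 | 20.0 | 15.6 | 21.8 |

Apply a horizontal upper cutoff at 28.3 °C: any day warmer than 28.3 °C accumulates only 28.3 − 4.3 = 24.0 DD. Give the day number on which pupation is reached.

day 6

Daily DD above 4.3 °C (capped at 24.0): 24.0, 0.0, 0.0, 19.4, 16.0, 11.7, 15.7, 11.3, 17.5.
Cumulative: 24.0, 24.0, 24.0, 43.4, 59.4, 71.1, 86.8, 98.1, 115.6.
The total first reaches 62 DD on day 6.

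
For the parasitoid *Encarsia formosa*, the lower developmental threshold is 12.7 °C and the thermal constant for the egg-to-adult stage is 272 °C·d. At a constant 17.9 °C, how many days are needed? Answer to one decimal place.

52.3 days

Daily accumulation = 17.9 − 12.7 = 5.2 DD/day.
Duration = 272 / 5.2 = 52.308 ≈ 52.3 days.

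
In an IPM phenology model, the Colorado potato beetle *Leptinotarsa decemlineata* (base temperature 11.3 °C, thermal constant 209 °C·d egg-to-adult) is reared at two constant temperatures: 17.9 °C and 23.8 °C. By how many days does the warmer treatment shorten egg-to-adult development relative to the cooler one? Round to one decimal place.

At 17.9 °C: 209 / (17.9 − 11.3) = 209 / 6.6 = 31.667 d.
At 23.8 °C: 209 / (23.8 − 11.3) = 209 / 12.5 = 16.720 d.
Difference = |31.667 − 16.720| = 14.947 ≈ 14.9 days.

14.9 days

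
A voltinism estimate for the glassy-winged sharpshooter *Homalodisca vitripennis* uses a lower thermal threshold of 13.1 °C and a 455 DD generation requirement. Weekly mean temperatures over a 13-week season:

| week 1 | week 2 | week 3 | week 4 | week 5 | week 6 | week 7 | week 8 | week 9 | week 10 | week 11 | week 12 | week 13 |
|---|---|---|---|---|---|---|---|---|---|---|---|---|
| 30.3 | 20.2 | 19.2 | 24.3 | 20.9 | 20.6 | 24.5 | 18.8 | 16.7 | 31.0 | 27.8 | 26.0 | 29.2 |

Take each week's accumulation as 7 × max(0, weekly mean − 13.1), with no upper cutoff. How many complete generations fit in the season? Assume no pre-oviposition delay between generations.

2 generations

Weekly DD (7 × max(0, T̄ − 13.1)): 120.4, 49.7, 42.7, 78.4, 54.6, 52.5, 79.8, 39.9, 25.2, 125.3, 102.9, 90.3, 112.7.
Season total = 974.4 DD.
Complete generations = ⌊974.4 / 455⌋ = 2.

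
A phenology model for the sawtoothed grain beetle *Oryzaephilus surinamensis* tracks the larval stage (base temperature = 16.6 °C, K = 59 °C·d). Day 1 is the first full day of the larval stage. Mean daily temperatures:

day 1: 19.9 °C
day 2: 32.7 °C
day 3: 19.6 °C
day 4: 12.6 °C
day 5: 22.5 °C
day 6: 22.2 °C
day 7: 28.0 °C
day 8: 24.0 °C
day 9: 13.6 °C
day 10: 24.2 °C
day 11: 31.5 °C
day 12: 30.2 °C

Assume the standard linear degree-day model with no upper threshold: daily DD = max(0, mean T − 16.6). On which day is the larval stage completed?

Daily DD above 16.6 °C: 3.3, 16.1, 3.0, 0.0, 5.9, 5.6, 11.4, 7.4, 0.0, 7.6, 14.9, 13.6.
Cumulative: 3.3, 19.4, 22.4, 22.4, 28.3, 33.9, 45.3, 52.7, 52.7, 60.3, 75.2, 88.8.
The total first reaches 59 DD on day 10.

day 10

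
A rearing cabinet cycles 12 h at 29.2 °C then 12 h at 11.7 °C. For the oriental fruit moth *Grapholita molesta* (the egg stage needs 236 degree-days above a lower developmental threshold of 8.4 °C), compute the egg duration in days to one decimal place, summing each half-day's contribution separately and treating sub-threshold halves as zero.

Day half: max(0, 29.2 − 8.4) × 0.5 = 20.8 × 0.5 = 10.40 DD.
Night half: max(0, 11.7 − 8.4) × 0.5 = 3.3 × 0.5 = 1.65 DD.
Per 24 h: 12.05 DD/day.
Duration = 236 / 12.05 = 19.585 ≈ 19.6 days.

19.6 days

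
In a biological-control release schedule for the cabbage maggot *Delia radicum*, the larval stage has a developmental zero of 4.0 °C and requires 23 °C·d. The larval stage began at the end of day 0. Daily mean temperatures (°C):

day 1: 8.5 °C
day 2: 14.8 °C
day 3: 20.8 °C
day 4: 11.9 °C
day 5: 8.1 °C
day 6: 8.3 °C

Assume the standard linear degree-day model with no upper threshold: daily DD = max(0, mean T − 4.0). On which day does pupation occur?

day 3

Daily DD above 4.0 °C: 4.5, 10.8, 16.8, 7.9, 4.1, 4.3.
Cumulative: 4.5, 15.3, 32.1, 40.0, 44.1, 48.4.
The total first reaches 23 DD on day 3.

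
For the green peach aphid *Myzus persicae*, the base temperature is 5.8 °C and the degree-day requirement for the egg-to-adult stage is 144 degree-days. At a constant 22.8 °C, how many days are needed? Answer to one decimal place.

Daily accumulation = 22.8 − 5.8 = 17.0 DD/day.
Duration = 144 / 17.0 = 8.471 ≈ 8.5 days.

8.5 days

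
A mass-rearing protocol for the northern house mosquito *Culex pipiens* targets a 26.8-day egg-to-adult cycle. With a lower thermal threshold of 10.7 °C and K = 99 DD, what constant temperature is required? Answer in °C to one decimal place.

Required daily accumulation = 99 / 26.8 = 3.694 DD/day.
T = T_base + 3.694 = 10.7 + 3.694 = 14.394 ≈ 14.4 °C.

14.4 °C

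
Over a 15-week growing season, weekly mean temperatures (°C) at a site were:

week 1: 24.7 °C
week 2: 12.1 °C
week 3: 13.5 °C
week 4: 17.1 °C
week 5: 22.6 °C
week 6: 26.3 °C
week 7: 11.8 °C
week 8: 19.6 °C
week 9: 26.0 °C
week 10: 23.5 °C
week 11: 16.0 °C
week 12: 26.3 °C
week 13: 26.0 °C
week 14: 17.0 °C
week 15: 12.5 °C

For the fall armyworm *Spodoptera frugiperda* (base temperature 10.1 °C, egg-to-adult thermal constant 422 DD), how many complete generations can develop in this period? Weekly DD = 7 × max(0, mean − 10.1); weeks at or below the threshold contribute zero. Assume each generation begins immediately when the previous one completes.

Weekly DD (7 × max(0, T̄ − 10.1)): 102.2, 14.0, 23.8, 49.0, 87.5, 113.4, 11.9, 66.5, 111.3, 93.8, 41.3, 113.4, 111.3, 48.3, 16.8.
Season total = 1004.5 DD.
Complete generations = ⌊1004.5 / 422⌋ = 2.

2 generations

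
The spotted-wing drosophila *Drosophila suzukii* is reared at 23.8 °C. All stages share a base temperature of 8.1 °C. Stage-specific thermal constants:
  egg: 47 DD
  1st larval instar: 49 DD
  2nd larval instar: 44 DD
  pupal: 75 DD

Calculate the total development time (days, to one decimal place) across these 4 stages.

13.7 days

Daily accumulation at 23.8 °C = 23.8 − 8.1 = 15.7 DD/day.
Total K = 47 + 49 + 44 + 75 = 215 DD.
Total duration = 215 / 15.7 = 13.694 ≈ 13.7 days.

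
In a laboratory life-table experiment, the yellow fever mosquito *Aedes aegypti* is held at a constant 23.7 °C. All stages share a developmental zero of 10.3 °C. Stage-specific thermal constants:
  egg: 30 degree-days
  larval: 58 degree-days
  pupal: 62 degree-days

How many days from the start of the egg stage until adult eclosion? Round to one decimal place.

11.2 days

Daily accumulation at 23.7 °C = 23.7 − 10.3 = 13.4 DD/day.
Total K = 30 + 58 + 62 = 150 DD.
Total duration = 150 / 13.4 = 11.194 ≈ 11.2 days.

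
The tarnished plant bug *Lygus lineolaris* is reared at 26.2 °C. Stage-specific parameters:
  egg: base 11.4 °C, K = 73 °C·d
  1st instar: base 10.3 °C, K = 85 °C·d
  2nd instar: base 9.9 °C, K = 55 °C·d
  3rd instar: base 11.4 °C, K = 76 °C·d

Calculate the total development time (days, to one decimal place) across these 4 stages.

18.8 days

egg: 73 / (26.2 − 11.4) = 73 / 14.8 = 4.932 d.
1st instar: 85 / (26.2 − 10.3) = 85 / 15.9 = 5.346 d.
2nd instar: 55 / (26.2 − 9.9) = 55 / 16.3 = 3.374 d.
3rd instar: 76 / (26.2 − 11.4) = 76 / 14.8 = 5.135 d.
Sum = 18.788 ≈ 18.8 days.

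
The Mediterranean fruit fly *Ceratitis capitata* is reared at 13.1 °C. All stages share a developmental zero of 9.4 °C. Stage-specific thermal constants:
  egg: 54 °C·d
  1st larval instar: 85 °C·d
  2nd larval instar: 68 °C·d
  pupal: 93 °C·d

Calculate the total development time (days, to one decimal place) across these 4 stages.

Daily accumulation at 13.1 °C = 13.1 − 9.4 = 3.7 DD/day.
Total K = 54 + 85 + 68 + 93 = 300 DD.
Total duration = 300 / 3.7 = 81.081 ≈ 81.1 days.

81.1 days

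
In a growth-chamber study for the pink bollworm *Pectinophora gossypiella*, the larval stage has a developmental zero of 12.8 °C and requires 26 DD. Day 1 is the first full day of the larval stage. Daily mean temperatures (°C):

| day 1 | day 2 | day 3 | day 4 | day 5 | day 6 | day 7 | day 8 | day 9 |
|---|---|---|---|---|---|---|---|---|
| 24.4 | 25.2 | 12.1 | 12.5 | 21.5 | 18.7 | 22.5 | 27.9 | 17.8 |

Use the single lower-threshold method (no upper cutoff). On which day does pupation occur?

Daily DD above 12.8 °C: 11.6, 12.4, 0.0, 0.0, 8.7, 5.9, 9.7, 15.1, 5.0.
Cumulative: 11.6, 24.0, 24.0, 24.0, 32.7, 38.6, 48.3, 63.4, 68.4.
The total first reaches 26 DD on day 5.

day 5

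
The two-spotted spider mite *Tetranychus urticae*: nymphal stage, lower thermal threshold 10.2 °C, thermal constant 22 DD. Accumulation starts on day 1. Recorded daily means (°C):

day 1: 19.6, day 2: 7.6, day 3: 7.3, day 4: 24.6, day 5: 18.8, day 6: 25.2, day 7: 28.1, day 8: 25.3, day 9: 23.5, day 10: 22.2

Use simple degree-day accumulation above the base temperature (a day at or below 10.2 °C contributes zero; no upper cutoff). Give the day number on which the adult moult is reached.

Daily DD above 10.2 °C: 9.4, 0.0, 0.0, 14.4, 8.6, 15.0, 17.9, 15.1, 13.3, 12.0.
Cumulative: 9.4, 9.4, 9.4, 23.8, 32.4, 47.4, 65.3, 80.4, 93.7, 105.7.
The total first reaches 22 DD on day 4.

day 4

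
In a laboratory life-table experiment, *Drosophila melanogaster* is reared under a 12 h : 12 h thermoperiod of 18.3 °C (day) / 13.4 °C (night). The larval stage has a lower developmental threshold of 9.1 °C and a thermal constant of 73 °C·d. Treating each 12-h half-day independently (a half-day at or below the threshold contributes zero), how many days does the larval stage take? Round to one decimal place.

10.8 days

Day half: max(0, 18.3 − 9.1) × 0.5 = 9.2 × 0.5 = 4.60 DD.
Night half: max(0, 13.4 − 9.1) × 0.5 = 4.3 × 0.5 = 2.15 DD.
Per 24 h: 6.75 DD/day.
Duration = 73 / 6.75 = 10.815 ≈ 10.8 days.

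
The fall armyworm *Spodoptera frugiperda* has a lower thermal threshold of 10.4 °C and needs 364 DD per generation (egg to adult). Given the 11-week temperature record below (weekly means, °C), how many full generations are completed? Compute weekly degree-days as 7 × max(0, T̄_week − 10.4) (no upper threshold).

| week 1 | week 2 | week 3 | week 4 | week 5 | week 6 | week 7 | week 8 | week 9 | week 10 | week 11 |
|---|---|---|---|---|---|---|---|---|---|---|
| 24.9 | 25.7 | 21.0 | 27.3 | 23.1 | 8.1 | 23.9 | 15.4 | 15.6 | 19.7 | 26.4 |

2 generations

Weekly DD (7 × max(0, T̄ − 10.4)): 101.5, 107.1, 74.2, 118.3, 88.9, 0.0, 94.5, 35.0, 36.4, 65.1, 112.0.
Season total = 833.0 DD.
Complete generations = ⌊833.0 / 364⌋ = 2.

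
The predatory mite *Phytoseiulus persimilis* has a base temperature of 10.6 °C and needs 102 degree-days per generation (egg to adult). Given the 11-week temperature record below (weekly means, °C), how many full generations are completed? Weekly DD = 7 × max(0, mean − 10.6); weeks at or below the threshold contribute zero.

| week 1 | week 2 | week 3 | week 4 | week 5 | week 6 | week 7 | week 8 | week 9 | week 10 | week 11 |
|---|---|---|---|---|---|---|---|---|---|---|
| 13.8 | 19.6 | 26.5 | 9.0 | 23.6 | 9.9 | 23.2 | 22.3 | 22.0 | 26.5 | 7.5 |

Weekly DD (7 × max(0, T̄ − 10.6)): 22.4, 63.0, 111.3, 0.0, 91.0, 0.0, 88.2, 81.9, 79.8, 111.3, 0.0.
Season total = 648.9 DD.
Complete generations = ⌊648.9 / 102⌋ = 6.

6 generations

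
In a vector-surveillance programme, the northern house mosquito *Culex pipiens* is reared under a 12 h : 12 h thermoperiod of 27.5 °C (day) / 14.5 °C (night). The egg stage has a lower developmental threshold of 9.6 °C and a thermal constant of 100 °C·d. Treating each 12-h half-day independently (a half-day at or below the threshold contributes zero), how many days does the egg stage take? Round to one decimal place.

8.8 days

Day half: max(0, 27.5 − 9.6) × 0.5 = 17.9 × 0.5 = 8.95 DD.
Night half: max(0, 14.5 − 9.6) × 0.5 = 4.9 × 0.5 = 2.45 DD.
Per 24 h: 11.40 DD/day.
Duration = 100 / 11.40 = 8.772 ≈ 8.8 days.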